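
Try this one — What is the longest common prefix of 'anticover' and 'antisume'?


Compare from the start: 4 characters match: 'anti'. Mismatch at position 5: 'c' vs 's'.

anti


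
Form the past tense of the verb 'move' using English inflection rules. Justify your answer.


Apply rule: Add -d (word ends in -e). 'move' becomes 'moved'.

moved


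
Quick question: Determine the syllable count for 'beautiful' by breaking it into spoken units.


Break 'beautiful' into syllables: beau-ti-ful -> beau | ti | ful = 3 syllables

3 syllables


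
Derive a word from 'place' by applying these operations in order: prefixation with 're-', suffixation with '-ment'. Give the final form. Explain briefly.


Step 1: Add prefix 're-' to 'place' = 'replace'
Step 2: Add suffix '-ment' to 'replace' = 'replacement'

replacement


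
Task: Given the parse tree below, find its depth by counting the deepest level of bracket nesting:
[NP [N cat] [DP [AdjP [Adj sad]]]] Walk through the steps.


Count bracket nesting levels:
'[' at pos 0: depth = 1
'[' at pos 4: depth = 2
'[' at pos 12: depth = 2
'[' at pos 16: depth = 3
'[' at pos 22: depth = 4
Maximum depth reached: 4

4


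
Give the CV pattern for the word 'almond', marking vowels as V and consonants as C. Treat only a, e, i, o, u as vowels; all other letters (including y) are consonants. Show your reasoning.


Letter mapping: a = V, l = C, m = C, o = V, n = C, d = C.

VCCVCC


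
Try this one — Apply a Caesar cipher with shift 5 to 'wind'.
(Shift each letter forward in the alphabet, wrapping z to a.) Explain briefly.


Shift each letter by 5: w -> b, i -> n, n -> s, d -> i. Result: 'bnsi'.

bnsi


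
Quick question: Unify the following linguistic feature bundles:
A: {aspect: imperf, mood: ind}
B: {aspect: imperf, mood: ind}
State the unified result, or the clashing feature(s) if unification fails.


Compare features:
aspect: A=imperf vs B=imperf -> unified: imperf
mood: A=ind vs B=ind -> unified: ind
No clashes found.

Unified: {aspect: imperf, mood: ind}


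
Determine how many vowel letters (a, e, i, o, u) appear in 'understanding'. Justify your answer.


Vowels in 'understanding': u, e, a, i = 4 vowels.

4


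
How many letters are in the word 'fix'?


Spell out 'fix' and number each letter: f(1), i(2), x(3). Total: 3 letters.

3


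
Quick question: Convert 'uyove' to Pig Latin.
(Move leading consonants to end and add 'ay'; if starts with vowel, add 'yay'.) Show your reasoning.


'uyove' starts with a vowel, so add 'yay': 'uyoveyay'.

uyoveyay


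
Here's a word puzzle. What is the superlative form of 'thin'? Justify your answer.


Apply superlative formation (double final consonant, add -est): 'thin' -> 'thinnest'.

thinnest


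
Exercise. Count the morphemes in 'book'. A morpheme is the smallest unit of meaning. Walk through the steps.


Decomposition: book (free morpheme) = 1 morpheme(s)

1 morphemes


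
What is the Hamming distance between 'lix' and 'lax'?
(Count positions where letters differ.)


Alignment:
Position 1: 'l' vs 'l' = match
Position 2: 'i' vs 'a' = DIFFER
Position 3: 'x' vs 'x' = match
Total differences: 1

1


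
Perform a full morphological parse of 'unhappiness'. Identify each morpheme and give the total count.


Step 1: Identify prefix: 'un' (meaning: not/reverse)
Step 2: Identify root: 'happy'
Step 3: Identify suffix(es): 'ness'
Decomposition: un- (prefix: not/reverse) + happy (root) + -ness (suffix: state of)
Total morphemes: 3

3 morphemes (un- (prefix: not/reverse) + happy (root) + -ness (suffix: state of))


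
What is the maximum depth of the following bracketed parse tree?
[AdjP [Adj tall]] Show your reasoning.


Count bracket nesting levels:
'[' at pos 0: depth = 1
'[' at pos 6: depth = 2
Maximum depth reached: 2

2


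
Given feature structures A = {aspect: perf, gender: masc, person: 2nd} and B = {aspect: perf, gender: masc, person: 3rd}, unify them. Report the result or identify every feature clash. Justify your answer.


Compare features:
aspect: A=perf vs B=perf -> unified: perf
gender: A=masc vs B=masc -> unified: masc
person: A=2nd vs B=3rd -> CLASH
Clash detected on feature 'person' (2nd vs 3rd); unification fails.

CLASH on 'person' (2nd vs 3rd)


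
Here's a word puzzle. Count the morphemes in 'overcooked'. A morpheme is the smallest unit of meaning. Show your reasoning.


Decomposition: over- (prefix) + cook (root) + -ed (suffix) = 3 morpheme(s)

3 morphemes


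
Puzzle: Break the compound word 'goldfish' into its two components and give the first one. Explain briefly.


Split 'goldfish' into 'gold' + 'fish'. The first part is 'gold'.

gold


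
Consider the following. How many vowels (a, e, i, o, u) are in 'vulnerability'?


Vowels in 'vulnerability': u, e, a, i, i = 5 vowels.

5


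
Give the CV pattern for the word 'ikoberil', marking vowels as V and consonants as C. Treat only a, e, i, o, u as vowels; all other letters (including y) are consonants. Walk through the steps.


Letter mapping: i = V, k = C, o = V, b = C, e = V, r = C, i = V, l = C.

VCVCVCVC


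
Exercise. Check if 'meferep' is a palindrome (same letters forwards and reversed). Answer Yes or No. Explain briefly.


Forward: 'meferep'
Reversed: 'perefem'
They differ.

No


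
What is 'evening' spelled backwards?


Reverse 'evening' character by character: 'gnineve'.

gnineve


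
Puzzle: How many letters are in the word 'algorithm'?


Spell out 'algorithm' and number each letter: a(1), l(2), g(3), o(4), r(5), i(6), t(7), h(8), m(9). Total: 9 letters.

9


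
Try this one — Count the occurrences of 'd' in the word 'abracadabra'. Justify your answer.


Letter 'd' in 'abracadabra': found at position(s) 7 = 1 occurrence(s).

1


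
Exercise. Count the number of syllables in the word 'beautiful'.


Break 'beautiful' into syllables: beau-ti-ful -> beau | ti | ful = 3 syllables

3 syllables


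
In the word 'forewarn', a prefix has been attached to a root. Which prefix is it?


The word 'forewarn' = 'fore' (prefix) + 'warn' (root). The prefix is 'fore'.

fore


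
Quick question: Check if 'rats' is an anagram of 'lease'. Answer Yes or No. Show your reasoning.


Sorted letters of 'rats': 'arst'
Sorted letters of 'lease': 'aeels'
They do not match.

No


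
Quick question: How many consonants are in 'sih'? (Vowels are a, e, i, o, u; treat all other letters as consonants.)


Consonants in 'sih': s, h = 2 consonants.

2


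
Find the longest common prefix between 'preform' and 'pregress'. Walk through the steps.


Compare from the start: 3 characters match: 'pre'. Mismatch at position 4: 'f' vs 'g'.

pre


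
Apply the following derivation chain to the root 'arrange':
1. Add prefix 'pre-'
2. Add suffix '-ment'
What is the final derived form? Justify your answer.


Step 1: Add prefix 'pre-' to 'arrange' = 'prearrange'
Step 2: Add suffix '-ment' to 'prearrange' = 'prearrangement'

prearrangement


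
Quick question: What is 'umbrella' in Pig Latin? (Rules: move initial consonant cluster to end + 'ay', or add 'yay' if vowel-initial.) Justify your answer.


'umbrella' starts with a vowel, so add 'yay': 'umbrellayay'.

umbrellayay


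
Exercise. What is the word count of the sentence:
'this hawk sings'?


Split into words: this | hawk | sings = 3 words.

3


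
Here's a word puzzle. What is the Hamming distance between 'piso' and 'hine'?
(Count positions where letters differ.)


Alignment:
Position 1: 'p' vs 'h' = DIFFER
Position 2: 'i' vs 'i' = match
Position 3: 's' vs 'n' = DIFFER
Position 4: 'o' vs 'e' = DIFFER
Total differences: 3

3


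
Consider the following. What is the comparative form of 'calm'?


Apply comparative formation (add -er): 'calm' -> 'calmer'.

calmer


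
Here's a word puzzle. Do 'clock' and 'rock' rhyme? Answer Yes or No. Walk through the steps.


Rime (stressed vowel + following sounds) of 'clock': -ock = /ɒk/
Rime of 'rock': -ock = /ɒk/
/ɒk/ and /ɒk/ are the same ending sound, so the words rhyme.

Yes


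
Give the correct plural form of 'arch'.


Apply rule: Add -es (sibilant/fricative ending). 'arch' becomes 'arches'.

arches


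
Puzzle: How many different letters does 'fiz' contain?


Unique letters in 'fiz': {f, i, z} = 3 distinct letters.

3


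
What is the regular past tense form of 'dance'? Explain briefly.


Apply rule: Add -d (word ends in -e). 'dance' becomes 'danced'.

danced


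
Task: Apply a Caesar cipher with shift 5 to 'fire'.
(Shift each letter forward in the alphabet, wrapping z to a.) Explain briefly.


Shift each letter by 5: f -> k, i -> n, r -> w, e -> j. Result: 'knwj'.

knwj


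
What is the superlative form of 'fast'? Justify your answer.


Apply superlative formation (add -est): 'fast' -> 'fastest'.

fastest


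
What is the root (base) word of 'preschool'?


Remove prefix 'pre' from 'preschool' to get root 'school'.

school


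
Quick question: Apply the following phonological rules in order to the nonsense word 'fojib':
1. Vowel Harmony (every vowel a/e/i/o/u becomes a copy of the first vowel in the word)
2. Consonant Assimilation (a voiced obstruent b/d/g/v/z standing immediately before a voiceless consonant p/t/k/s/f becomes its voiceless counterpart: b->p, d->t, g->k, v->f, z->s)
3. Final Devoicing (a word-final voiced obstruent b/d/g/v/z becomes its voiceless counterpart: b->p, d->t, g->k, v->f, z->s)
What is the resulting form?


Starting form: 'fojib'
Rule 1: Vowel Harmony: all vowels become 'o' (matching first vowel). 'fojib' -> 'fojob'
Rule 2: Consonant Assimilation: no voiced obstruent (b/d/g/v/z) stands immediately before a voiceless consonant (p/t/k/s/f). No change.
Rule 3: Final Devoicing: word-final voiced obstruent 'b' becomes voiceless 'p'. 'fojob' -> 'fojop'
Final form: 'fojop'

fojop


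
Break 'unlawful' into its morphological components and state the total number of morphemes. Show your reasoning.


Step 1: Identify prefix: 'un' (meaning: not/reverse)
Step 2: Identify root: 'law'
Step 3: Identify suffix(es): 'ful'
Decomposition: un- (prefix: not/reverse) + law (root) + -ful (suffix: full of)
Total morphemes: 3

3 morphemes (un- (prefix: not/reverse) + law (root) + -ful (suffix: full of))


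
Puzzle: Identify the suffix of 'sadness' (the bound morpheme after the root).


The word 'sadness' = 'sad' (root) + '-ness' (suffix). The suffix is '-ness'.

ness


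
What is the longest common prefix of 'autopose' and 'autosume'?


Compare from the start: 4 characters match: 'auto'. Mismatch at position 5: 'p' vs 's'.

auto


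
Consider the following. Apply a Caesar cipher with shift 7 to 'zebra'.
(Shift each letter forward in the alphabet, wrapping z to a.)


Shift each letter by 7: z -> g, e -> l, b -> i, r -> y, a -> h. Result: 'gliyh'.

gliyh


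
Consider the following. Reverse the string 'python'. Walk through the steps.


Reverse 'python' character by character: 'nohtyp'.

nohtyp


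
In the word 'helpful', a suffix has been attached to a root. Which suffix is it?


The word 'helpful' = 'help' (root) + '-ful' (suffix). The suffix is '-ful'.

ful


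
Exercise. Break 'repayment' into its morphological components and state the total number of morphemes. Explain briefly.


Step 1: Identify prefix: 're' (meaning: again)
Step 2: Identify root: 'pay'
Step 3: Identify suffix(es): 'ment'
Decomposition: re- (prefix: again) + pay (root) + -ment (suffix: action/result)
Total morphemes: 3

3 morphemes (re- (prefix: again) + pay (root) + -ment (suffix: action/result))


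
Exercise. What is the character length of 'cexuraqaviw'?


Spell out 'cexuraqaviw' and number each letter: c(1), e(2), x(3), u(4), r(5), a(6), q(7), a(8), v(9), i(10), w(11). Total: 11 letters.

11


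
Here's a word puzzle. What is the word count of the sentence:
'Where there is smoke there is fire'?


Split into words: Where | there | is | smoke | there | is | fire = 7 words.

7


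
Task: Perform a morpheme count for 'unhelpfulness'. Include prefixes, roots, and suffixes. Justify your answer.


Decomposition: un- (prefix) + help (root) + -ful (suffix) + -ness (suffix) = 4 morpheme(s)

4 morphemes


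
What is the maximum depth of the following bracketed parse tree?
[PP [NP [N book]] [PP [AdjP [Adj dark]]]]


Count bracket nesting levels:
'[' at pos 0: depth = 1
'[' at pos 4: depth = 2
'[' at pos 8: depth = 3
'[' at pos 18: depth = 2
'[' at pos 22: depth = 3
'[' at pos 28: depth = 4
Maximum depth reached: 4

4


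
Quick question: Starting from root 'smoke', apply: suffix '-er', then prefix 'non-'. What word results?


Step 1: Add suffix '-er' to 'smoke' = 'smoker'
Step 2: Add prefix 'non-' to 'smoker' = 'nonsmoker'

nonsmoker


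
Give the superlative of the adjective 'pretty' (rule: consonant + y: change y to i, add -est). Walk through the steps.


Apply superlative formation (consonant + y: change y to i, add -est): 'pretty' -> 'prettiest'.

prettiest


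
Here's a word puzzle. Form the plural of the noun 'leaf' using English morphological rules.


Apply rule: Change -f to -ves. 'leaf' becomes 'leaves'.

leaves


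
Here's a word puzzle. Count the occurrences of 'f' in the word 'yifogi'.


Letter 'f' in 'yifogi': found at position(s) 3 = 1 occurrence(s).

1


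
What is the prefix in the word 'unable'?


The word 'unable' = 'un' (prefix) + 'able' (root). The prefix is 'un'.

un


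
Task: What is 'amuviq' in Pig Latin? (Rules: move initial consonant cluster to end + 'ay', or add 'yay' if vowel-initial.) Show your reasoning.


'amuviq' starts with a vowel, so add 'yay': 'amuviqyay'.

amuviqyay


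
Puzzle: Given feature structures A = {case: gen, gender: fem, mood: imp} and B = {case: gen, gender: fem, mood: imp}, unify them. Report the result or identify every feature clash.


Compare features:
case: A=gen vs B=gen -> unified: gen
gender: A=fem vs B=fem -> unified: fem
mood: A=imp vs B=imp -> unified: imp
No clashes found.

Unified: {case: gen, gender: fem, mood: imp}


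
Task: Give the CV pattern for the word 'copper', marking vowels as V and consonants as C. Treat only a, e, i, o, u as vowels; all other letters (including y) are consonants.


Letter mapping: c = C, o = V, p = C, p = C, e = V, r = C.

CVCCVC


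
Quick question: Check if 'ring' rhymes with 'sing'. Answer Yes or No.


Rime (stressed vowel + following sounds) of 'ring': -ing = /ɪŋ/
Rime of 'sing': -ing = /ɪŋ/
/ɪŋ/ and /ɪŋ/ are the same ending sound, so the words rhyme.

Yes


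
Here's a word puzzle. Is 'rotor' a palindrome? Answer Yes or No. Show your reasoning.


Forward: 'rotor'
Reversed: 'rotor'
They are identical.

Yes


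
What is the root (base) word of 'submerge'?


Remove prefix 'sub' from 'submerge' to get root 'merge'.

merge


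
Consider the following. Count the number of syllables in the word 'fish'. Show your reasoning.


Break 'fish' into syllables: fish -> fish = 1 syllable

1 syllable


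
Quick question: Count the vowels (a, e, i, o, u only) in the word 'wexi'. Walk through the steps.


Vowels in 'wexi': e, i = 2 vowels.

2


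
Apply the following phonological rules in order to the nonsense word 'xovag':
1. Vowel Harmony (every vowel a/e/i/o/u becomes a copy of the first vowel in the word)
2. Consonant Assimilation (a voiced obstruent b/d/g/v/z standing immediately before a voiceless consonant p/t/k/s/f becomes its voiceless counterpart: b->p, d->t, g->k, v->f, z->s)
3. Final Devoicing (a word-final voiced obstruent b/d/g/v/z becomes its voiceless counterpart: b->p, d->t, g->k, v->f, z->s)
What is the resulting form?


Starting form: 'xovag'
Rule 1: Vowel Harmony: all vowels become 'o' (matching first vowel). 'xovag' -> 'xovog'
Rule 2: Consonant Assimilation: no voiced obstruent (b/d/g/v/z) stands immediately before a voiceless consonant (p/t/k/s/f). No change.
Rule 3: Final Devoicing: word-final voiced obstruent 'g' becomes voiceless 'k'. 'xovog' -> 'xovok'
Final form: 'xovok'

xovok


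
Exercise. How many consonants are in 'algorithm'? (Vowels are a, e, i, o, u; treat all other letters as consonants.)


Consonants in 'algorithm': l, g, r, t, h, m = 6 consonants.

6


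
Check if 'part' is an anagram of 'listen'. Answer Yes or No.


Sorted letters of 'part': 'aprt'
Sorted letters of 'listen': 'eilnst'
They do not match.

No


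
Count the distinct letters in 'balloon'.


Unique letters in 'balloon': {a, b, l, n, o} = 5 distinct letters.

5


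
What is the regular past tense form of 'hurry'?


Apply rule: Change -y to -ied. 'hurry' becomes 'hurried'.

hurried


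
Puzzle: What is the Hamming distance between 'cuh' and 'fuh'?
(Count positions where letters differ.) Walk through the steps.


Alignment:
Position 1: 'c' vs 'f' = DIFFER
Position 2: 'u' vs 'u' = match
Position 3: 'h' vs 'h' = match
Total differences: 1

1


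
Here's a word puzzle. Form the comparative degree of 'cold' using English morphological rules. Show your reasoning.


Apply comparative formation (add -er): 'cold' -> 'colder'.

colder


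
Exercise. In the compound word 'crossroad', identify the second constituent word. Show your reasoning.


Split 'crossroad' into 'cross' + 'road'. The second part is 'road'.

road


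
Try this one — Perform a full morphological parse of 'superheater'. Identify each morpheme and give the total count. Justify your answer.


Step 1: Identify prefix: 'super' (meaning: above)
Step 2: Identify root: 'heat'
Step 3: Identify suffix(es): 'er'
Decomposition: super- (prefix: above) + heat (root) + -er (suffix: one who)
Total morphemes: 3

3 morphemes (super- (prefix: above) + heat (root) + -er (suffix: one who))


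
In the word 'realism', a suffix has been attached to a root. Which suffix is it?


The word 'realism' = 'real' (root) + '-ism' (suffix). The suffix is '-ism'.

ism


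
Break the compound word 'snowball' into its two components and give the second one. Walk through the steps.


Split 'snowball' into 'snow' + 'ball'. The second part is 'ball'.

ball


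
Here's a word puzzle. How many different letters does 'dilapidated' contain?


Unique letters in 'dilapidated': {a, d, e, i, l, p, t} = 7 distinct letters.

7


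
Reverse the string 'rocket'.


Reverse 'rocket' character by character: 'tekcor'.

tekcor


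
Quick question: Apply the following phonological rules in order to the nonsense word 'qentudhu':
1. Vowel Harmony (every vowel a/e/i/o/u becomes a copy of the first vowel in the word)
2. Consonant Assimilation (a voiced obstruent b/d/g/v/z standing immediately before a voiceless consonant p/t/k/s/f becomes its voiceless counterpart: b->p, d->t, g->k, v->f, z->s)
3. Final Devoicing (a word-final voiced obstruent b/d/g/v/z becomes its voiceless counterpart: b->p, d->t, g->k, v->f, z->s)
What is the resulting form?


Starting form: 'qentudhu'
Rule 1: Vowel Harmony: all vowels become 'e' (matching first vowel). 'qentudhu' -> 'qentedhe'
Rule 2: Consonant Assimilation: no voiced obstruent (b/d/g/v/z) stands immediately before a voiceless consonant (p/t/k/s/f). No change.
Rule 3: Final Devoicing: the word ends in the vowel 'e', not a consonant. No change.
Final form: 'qentedhe'

qentedhe


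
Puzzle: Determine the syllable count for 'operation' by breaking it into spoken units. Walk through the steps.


Break 'operation' into syllables: op-er-a-tion -> op | er | a | tion = 4 syllables

4 syllables


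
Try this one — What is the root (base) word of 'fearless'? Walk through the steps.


Remove suffix '-less' from 'fearless' to get root 'fear'.

fear


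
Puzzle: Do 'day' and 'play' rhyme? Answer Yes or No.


Rime (stressed vowel + following sounds) of 'day': -ay = /eɪ/
Rime of 'play': -ay = /eɪ/
/eɪ/ and /eɪ/ are the same ending sound, so the words rhyme.

Yes


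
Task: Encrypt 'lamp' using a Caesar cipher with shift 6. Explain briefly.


Shift each letter by 6: l -> r, a -> g, m -> s, p -> v. Result: 'rgsv'.

rgsv


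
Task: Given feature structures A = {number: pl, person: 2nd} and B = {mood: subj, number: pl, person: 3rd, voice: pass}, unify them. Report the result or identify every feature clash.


Compare features:
mood: A=_ vs B=subj -> unified: subj
number: A=pl vs B=pl -> unified: pl
person: A=2nd vs B=3rd -> CLASH
voice: A=_ vs B=pass -> unified: pass
Clash detected on feature 'person' (2nd vs 3rd); unification fails.

CLASH on 'person' (2nd vs 3rd)


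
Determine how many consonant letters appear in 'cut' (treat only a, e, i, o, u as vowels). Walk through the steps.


Consonants in 'cut': c, t = 2 consonants.

2


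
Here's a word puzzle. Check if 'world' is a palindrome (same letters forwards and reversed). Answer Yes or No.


Forward: 'world'
Reversed: 'dlrow'
They differ.

No


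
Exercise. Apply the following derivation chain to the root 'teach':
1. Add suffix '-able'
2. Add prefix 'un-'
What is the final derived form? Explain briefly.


Step 1: Add suffix '-able' to 'teach' = 'teachable'
Step 2: Add prefix 'un-' to 'teachable' = 'unteachable'

unteachable


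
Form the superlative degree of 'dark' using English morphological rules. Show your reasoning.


Apply superlative formation (add -est): 'dark' -> 'darkest'.

darkest


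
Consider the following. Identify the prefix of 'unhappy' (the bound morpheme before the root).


The word 'unhappy' = 'un' (prefix) + 'happy' (root). The prefix is 'un'.

un


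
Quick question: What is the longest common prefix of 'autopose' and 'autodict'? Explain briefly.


Compare from the start: 4 characters match: 'auto'. Mismatch at position 5: 'p' vs 'd'.

auto


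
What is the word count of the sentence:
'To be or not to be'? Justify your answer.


Split into words: To | be | or | not | to | be = 6 words.

6


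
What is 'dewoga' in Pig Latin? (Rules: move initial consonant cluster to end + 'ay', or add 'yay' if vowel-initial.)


'dewoga': move consonant cluster 'd' to end and add 'ay': 'ewogaday'.

ewogaday


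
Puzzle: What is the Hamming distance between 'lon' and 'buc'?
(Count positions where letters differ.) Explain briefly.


Alignment:
Position 1: 'l' vs 'b' = DIFFER
Position 2: 'o' vs 'u' = DIFFER
Position 3: 'n' vs 'c' = DIFFER
Total differences: 3

3


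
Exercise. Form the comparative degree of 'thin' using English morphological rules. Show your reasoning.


Apply comparative formation (double final consonant, add -er): 'thin' -> 'thinner'.

thinner


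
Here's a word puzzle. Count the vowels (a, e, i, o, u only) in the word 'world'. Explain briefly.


Vowels in 'world': o = 1 vowels.

1


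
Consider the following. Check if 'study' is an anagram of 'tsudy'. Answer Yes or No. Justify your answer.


Sorted letters of 'study': 'dstuy'
Sorted letters of 'tsudy': 'dstuy'
They match.

Yes


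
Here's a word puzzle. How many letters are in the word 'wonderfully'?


Spell out 'wonderfully' and number each letter: w(1), o(2), n(3), d(4), e(5), r(6), f(7), u(8), l(9), l(10), y(11). Total: 11 letters.

11


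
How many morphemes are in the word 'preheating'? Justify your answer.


Decomposition: pre- (prefix) + heat (root) + -ing (suffix) = 3 morpheme(s)

3 morphemes


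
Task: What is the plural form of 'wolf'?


Apply rule: Change -f to -ves. 'wolf' becomes 'wolves'.

wolves


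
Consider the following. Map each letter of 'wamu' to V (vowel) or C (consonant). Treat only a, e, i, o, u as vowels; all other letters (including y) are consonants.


Letter mapping: w = C, a = V, m = C, u = V.

CVCV


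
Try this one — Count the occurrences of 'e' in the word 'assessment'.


Letter 'e' in 'assessment': found at position(s) 4, 8 = 2 occurrence(s).

2


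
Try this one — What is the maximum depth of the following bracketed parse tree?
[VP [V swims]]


Count bracket nesting levels:
'[' at pos 0: depth = 1
'[' at pos 4: depth = 2
Maximum depth reached: 2

2


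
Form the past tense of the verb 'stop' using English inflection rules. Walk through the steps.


Apply rule: Double final consonant and add -ed. 'stop' becomes 'stopped'.

stopped


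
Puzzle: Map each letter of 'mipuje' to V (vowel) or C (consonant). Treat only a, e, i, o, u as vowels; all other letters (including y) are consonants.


Letter mapping: m = C, i = V, p = C, u = V, j = C, e = V.

CVCVCV


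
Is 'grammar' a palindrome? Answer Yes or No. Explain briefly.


Forward: 'grammar'
Reversed: 'rammarg'
They differ.

No


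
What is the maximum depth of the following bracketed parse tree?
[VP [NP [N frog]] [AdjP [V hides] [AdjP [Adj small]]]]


Count bracket nesting levels:
'[' at pos 0: depth = 1
'[' at pos 4: depth = 2
'[' at pos 8: depth = 3
'[' at pos 18: depth = 2
'[' at pos 24: depth = 3
'[' at pos 34: depth = 3
'[' at pos 40: depth = 4
Maximum depth reached: 4

4


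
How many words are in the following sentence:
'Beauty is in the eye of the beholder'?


Split into words: Beauty | is | in | the | eye | of | the | beholder = 8 words.

8


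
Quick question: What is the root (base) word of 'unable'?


Remove prefix 'un' from 'unable' to get root 'able'.

able


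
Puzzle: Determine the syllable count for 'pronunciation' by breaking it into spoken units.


Break 'pronunciation' into syllables: pro-nun-ci-a-tion -> pro | nun | ci | a | tion = 5 syllables

5 syllables


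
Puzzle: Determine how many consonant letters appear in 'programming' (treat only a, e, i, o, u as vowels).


Consonants in 'programming': p, r, g, r, m, m, n, g = 8 consonants.

8


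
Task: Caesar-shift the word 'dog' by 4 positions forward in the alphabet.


Shift each letter by 4: d -> h, o -> s, g -> k. Result: 'hsk'.

hsk


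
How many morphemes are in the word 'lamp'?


Decomposition: lamp (free morpheme) = 1 morpheme(s)

1 morphemes


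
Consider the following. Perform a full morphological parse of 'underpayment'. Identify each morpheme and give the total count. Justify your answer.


Step 1: Identify prefix: 'under' (meaning: beneath/insufficient)
Step 2: Identify root: 'pay'
Step 3: Identify suffix(es): 'ment'
Decomposition: under- (prefix: beneath/insufficient) + pay (root) + -ment (suffix: action/result)
Total morphemes: 3

3 morphemes (under- (prefix: beneath/insufficient) + pay (root) + -ment (suffix: action/result))


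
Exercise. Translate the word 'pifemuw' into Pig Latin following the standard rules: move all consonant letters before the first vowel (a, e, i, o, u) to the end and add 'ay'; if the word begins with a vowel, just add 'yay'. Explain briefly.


'pifemuw': move consonant cluster 'p' to end and add 'ay': 'ifemuwpay'.

ifemuwpay


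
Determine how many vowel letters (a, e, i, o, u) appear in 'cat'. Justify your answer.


Vowels in 'cat': a = 1 vowels.

1


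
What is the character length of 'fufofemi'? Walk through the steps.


Spell out 'fufofemi' and number each letter: f(1), u(2), f(3), o(4), f(5), e(6), m(7), i(8). Total: 8 letters.

8


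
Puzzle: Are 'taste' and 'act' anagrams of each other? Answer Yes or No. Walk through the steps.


Sorted letters of 'taste': 'aestt'
Sorted letters of 'act': 'act'
They do not match.

No


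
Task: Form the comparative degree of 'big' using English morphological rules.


Apply comparative formation (double final consonant, add -er): 'big' -> 'bigger'.

bigger


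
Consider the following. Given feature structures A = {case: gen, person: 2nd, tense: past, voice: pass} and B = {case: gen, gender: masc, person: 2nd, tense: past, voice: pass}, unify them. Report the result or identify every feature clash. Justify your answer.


Compare features:
case: A=gen vs B=gen -> unified: gen
gender: A=_ vs B=masc -> unified: masc
person: A=2nd vs B=2nd -> unified: 2nd
tense: A=past vs B=past -> unified: past
voice: A=pass vs B=pass -> unified: pass
No clashes found.

Unified: {case: gen, gender: masc, person: 2nd, tense: past, voice: pass}


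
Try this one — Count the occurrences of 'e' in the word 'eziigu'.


Letter 'e' in 'eziigu': found at position(s) 1 = 1 occurrence(s).

1


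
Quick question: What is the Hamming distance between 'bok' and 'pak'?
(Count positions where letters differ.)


Alignment:
Position 1: 'b' vs 'p' = DIFFER
Position 2: 'o' vs 'a' = DIFFER
Position 3: 'k' vs 'k' = match
Total differences: 2

2


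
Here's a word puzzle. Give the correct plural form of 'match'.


Apply rule: Add -es (sibilant/fricative ending). 'match' becomes 'matches'.

matches


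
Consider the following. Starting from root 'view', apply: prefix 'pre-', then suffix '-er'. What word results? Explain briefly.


Step 1: Add prefix 'pre-' to 'view' = 'preview'
Step 2: Add suffix '-er' to 'preview' = 'previewer'

previewer


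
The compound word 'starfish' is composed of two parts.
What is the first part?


Split 'starfish' into 'star' + 'fish'. The first part is 'star'.

star


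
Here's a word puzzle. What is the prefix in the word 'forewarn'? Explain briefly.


The word 'forewarn' = 'fore' (prefix) + 'warn' (root). The prefix is 'fore'.

fore


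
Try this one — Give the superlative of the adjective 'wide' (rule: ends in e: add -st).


Apply superlative formation (ends in e: add -st): 'wide' -> 'widest'.

widest


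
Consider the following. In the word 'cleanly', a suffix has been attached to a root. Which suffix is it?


The word 'cleanly' = 'clean' (root) + '-ly' (suffix). The suffix is '-ly'.

ly


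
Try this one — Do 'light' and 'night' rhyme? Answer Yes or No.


Rime (stressed vowel + following sounds) of 'light': -ight = /aɪt/
Rime of 'night': -ight = /aɪt/
/aɪt/ and /aɪt/ are the same ending sound, so the words rhyme.

Yes


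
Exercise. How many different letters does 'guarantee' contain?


Unique letters in 'guarantee': {a, e, g, n, r, t, u} = 7 distinct letters.

7


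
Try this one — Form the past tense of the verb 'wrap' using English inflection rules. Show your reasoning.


Apply rule: Double final consonant and add -ed. 'wrap' becomes 'wrapped'.

wrapped


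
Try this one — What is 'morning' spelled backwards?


Reverse 'morning' character by character: 'gninrom'.

gninrom


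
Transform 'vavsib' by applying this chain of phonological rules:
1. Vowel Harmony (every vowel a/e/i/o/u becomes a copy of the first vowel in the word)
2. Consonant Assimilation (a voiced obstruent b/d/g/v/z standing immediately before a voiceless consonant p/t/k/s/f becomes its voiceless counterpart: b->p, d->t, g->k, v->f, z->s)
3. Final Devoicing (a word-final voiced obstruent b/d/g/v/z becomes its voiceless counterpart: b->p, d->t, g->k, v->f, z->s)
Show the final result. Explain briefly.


Starting form: 'vavsib'
Rule 1: Vowel Harmony: all vowels become 'a' (matching first vowel). 'vavsib' -> 'vavsab'
Rule 2: Consonant Assimilation: voiced obstruent before voiceless consonant becomes voiceless ('vs' -> 'fs'). 'vavsab' -> 'vafsab'
Rule 3: Final Devoicing: word-final voiced obstruent 'b' becomes voiceless 'p'. 'vafsab' -> 'vafsap'
Final form: 'vafsap'

vafsap


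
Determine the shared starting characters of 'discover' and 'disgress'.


Compare from the start: 3 characters match: 'dis'. Mismatch at position 4: 'c' vs 'g'.

dis


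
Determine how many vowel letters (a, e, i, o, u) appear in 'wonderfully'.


Vowels in 'wonderfully': o, e, u = 3 vowels.

3


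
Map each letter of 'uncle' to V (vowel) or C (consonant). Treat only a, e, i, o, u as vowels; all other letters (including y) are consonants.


Letter mapping: u = V, n = C, c = C, l = C, e = V.

VCCCV


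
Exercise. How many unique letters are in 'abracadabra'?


Unique letters in 'abracadabra': {a, b, c, d, r} = 5 distinct letters.

5


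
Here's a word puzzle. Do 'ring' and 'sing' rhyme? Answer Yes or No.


Rime (stressed vowel + following sounds) of 'ring': -ing = /ɪŋ/
Rime of 'sing': -ing = /ɪŋ/
/ɪŋ/ and /ɪŋ/ are the same ending sound, so the words rhyme.

Yes


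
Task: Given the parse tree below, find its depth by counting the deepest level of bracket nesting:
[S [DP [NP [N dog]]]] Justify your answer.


Count bracket nesting levels:
'[' at pos 0: depth = 1
'[' at pos 3: depth = 2
'[' at pos 7: depth = 3
'[' at pos 11: depth = 4
Maximum depth reached: 4

4


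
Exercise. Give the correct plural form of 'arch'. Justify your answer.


Apply rule: Add -es (sibilant/fricative ending). 'arch' becomes 'arches'.

arches


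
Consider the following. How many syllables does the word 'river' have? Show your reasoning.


Break 'river' into syllables: riv-er -> riv | er = 2 syllables

2 syllables


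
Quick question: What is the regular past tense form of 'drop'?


Apply rule: Double final consonant and add -ed. 'drop' becomes 'dropped'.

dropped


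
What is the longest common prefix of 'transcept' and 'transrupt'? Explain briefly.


Compare from the start: 5 characters match: 'trans'. Mismatch at position 6: 'c' vs 'r'.

trans


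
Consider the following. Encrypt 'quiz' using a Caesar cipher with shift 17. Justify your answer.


Shift each letter by 17: q -> h, u -> l, i -> z, z -> q. Result: 'hlzq'.

hlzq


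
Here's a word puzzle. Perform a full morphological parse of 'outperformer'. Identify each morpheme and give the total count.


Step 1: Identify prefix: 'out' (meaning: surpass)
Step 2: Identify root: 'perform'
Step 3: Identify suffix(es): 'er'
Decomposition: out- (prefix: surpass) + perform (root) + -er (suffix: one who)
Total morphemes: 3

3 morphemes (out- (prefix: surpass) + perform (root) + -er (suffix: one who))


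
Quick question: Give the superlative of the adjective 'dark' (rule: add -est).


Apply superlative formation (add -est): 'dark' -> 'darkest'.

darkest


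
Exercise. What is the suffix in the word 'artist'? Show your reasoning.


The word 'artist' = 'art' (root) + '-ist' (suffix). The suffix is '-ist'.

ist


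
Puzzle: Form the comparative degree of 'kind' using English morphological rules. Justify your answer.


Apply comparative formation (add -er): 'kind' -> 'kinder'.

kinder


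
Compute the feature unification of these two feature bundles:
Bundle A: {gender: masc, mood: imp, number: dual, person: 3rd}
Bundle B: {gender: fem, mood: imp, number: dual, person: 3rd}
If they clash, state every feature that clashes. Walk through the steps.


Compare features:
gender: A=masc vs B=fem -> CLASH
mood: A=imp vs B=imp -> unified: imp
number: A=dual vs B=dual -> unified: dual
person: A=3rd vs B=3rd -> unified: 3rd
Clash detected on feature 'gender' (masc vs fem); unification fails.

CLASH on 'gender' (masc vs fem)


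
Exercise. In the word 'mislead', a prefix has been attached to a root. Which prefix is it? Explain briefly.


The word 'mislead' = 'mis' (prefix) + 'lead' (root). The prefix is 'mis'.

mis


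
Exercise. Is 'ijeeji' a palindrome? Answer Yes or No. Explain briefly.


Forward: 'ijeeji'
Reversed: 'ijeeji'
They are identical.

Yes


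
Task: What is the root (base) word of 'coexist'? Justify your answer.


Remove prefix 'co' from 'coexist' to get root 'exist'.

exist


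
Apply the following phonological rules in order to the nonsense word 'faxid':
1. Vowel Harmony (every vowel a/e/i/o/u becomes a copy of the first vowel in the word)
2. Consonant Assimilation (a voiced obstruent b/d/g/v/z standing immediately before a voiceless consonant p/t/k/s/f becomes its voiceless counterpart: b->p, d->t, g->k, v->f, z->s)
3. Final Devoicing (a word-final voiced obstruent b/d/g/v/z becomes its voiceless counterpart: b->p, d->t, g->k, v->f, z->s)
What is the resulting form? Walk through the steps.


Starting form: 'faxid'
Rule 1: Vowel Harmony: all vowels become 'a' (matching first vowel). 'faxid' -> 'faxad'
Rule 2: Consonant Assimilation: no voiced obstruent (b/d/g/v/z) stands immediately before a voiceless consonant (p/t/k/s/f). No change.
Rule 3: Final Devoicing: word-final voiced obstruent 'd' becomes voiceless 't'. 'faxad' -> 'faxat'
Final form: 'faxat'

faxat


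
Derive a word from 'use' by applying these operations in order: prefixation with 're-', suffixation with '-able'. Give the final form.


Step 1: Add prefix 're-' to 'use' = 'reuse'
Step 2: Add suffix '-able' to 'reuse' = 'reusable'

reusable


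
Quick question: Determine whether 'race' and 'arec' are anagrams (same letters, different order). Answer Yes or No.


Sorted letters of 'race': 'acer'
Sorted letters of 'arec': 'acer'
They match.

Yes


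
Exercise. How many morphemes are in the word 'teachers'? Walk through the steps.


Decomposition: teach (root) + -er (suffix) + -s (plural) = 3 morpheme(s)

3 morphemes


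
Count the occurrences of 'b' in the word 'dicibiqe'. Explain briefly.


Letter 'b' in 'dicibiqe': found at position(s) 5 = 1 occurrence(s).

1


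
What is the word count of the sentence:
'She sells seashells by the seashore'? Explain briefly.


Split into words: She | sells | seashells | by | the | seashore = 6 words.

6


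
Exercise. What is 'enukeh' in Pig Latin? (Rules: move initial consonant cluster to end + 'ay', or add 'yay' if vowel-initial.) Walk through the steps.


'enukeh' starts with a vowel, so add 'yay': 'enukehyay'.

enukehyay


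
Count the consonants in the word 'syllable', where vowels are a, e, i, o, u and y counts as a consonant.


Consonants in 'syllable': s, y, l, l, b, l = 6 consonants.

6


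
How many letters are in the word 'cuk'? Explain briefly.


Spell out 'cuk' and number each letter: c(1), u(2), k(3). Total: 3 letters.

3


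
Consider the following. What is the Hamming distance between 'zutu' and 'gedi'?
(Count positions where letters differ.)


Alignment:
Position 1: 'z' vs 'g' = DIFFER
Position 2: 'u' vs 'e' = DIFFER
Position 3: 't' vs 'd' = DIFFER
Position 4: 'u' vs 'i' = DIFFER
Total differences: 4

4


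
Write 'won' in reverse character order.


Reverse 'won' character by character: 'now'.

now


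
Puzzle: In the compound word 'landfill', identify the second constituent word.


Split 'landfill' into 'land' + 'fill'. The second part is 'fill'.

fill


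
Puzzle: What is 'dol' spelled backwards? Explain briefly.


Reverse 'dol' character by character: 'lod'.

lod


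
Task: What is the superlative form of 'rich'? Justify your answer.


Apply superlative formation (add -est): 'rich' -> 'richest'.

richest


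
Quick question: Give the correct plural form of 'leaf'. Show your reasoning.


Apply rule: Change -f to -ves. 'leaf' becomes 'leaves'.

leaves


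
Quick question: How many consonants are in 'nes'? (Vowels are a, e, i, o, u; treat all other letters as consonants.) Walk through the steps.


Consonants in 'nes': n, s = 2 consonants.

2


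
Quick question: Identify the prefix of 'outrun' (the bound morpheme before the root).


The word 'outrun' = 'out' (prefix) + 'run' (root). The prefix is 'out'.

out


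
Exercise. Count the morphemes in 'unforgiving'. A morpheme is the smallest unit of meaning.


Decomposition: un- (prefix) + forgive (root) + -ing (suffix) = 3 morpheme(s)

3 morphemes


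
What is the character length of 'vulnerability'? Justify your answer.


Spell out 'vulnerability' and number each letter: v(1), u(2), l(3), n(4), e(5), r(6), a(7), b(8), i(9), l(10), i(11), t(12), y(13). Total: 13 letters.

13


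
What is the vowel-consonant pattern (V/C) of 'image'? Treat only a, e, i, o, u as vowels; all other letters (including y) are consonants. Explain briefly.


Letter mapping: i = V, m = C, a = V, g = C, e = V.

VCVCV
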